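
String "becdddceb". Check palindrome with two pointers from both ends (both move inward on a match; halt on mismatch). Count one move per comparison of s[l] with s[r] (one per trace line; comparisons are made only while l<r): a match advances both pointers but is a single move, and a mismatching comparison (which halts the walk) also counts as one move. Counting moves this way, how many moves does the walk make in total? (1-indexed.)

l=1 r=9: 'b'=='b', l++,r--
l=2 r=8: 'e'=='e', l++,r--
l=3 r=7: 'c'=='c', l++,r--
l=4 r=6: 'd'=='d', l++,r--

4 moves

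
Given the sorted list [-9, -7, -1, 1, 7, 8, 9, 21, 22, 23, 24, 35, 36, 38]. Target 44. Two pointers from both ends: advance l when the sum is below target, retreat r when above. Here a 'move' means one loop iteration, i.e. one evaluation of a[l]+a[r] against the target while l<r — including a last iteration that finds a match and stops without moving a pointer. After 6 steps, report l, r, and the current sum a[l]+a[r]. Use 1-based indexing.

l=6, r=13, sum=44

l=1 r=14: -9+38=29 <44, l++
l=2 r=14: -7+38=31 <44, l++
l=3 r=14: -1+38=37 <44, l++
l=4 r=14: 1+38=39 <44, l++
l=5 r=14: 7+38=45 >44, r--
l=5 r=13: 7+36=43 <44, l++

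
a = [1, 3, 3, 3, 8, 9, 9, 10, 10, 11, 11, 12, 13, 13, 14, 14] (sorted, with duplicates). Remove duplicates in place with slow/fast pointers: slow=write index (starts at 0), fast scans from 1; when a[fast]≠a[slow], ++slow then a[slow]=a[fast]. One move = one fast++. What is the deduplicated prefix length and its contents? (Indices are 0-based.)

length 9; prefix = [1, 3, 8, 9, 10, 11, 12, 13, 14]

slow=0 fast=1: a[fast]=3≠a[slow]=1 write a[1]=3, slow++,fast++
slow=1 fast=2: a[fast]=3=a[slow] dup, fast++
slow=1 fast=3: a[fast]=3=a[slow] dup, fast++
slow=1 fast=4: a[fast]=8≠a[slow]=3 write a[2]=8, slow++,fast++
slow=2 fast=5: a[fast]=9≠a[slow]=8 write a[3]=9, slow++,fast++
slow=3 fast=6: a[fast]=9=a[slow] dup, fast++
slow=3 fast=7: a[fast]=10≠a[slow]=9 write a[4]=10, slow++,fast++
slow=4 fast=8: a[fast]=10=a[slow] dup, fast++
slow=4 fast=9: a[fast]=11≠a[slow]=10 write a[5]=11, slow++,fast++
slow=5 fast=10: a[fast]=11=a[slow] dup, fast++
slow=5 fast=11: a[fast]=12≠a[slow]=11 write a[6]=12, slow++,fast++
slow=6 fast=12: a[fast]=13≠a[slow]=12 write a[7]=13, slow++,fast++
slow=7 fast=13: a[fast]=13=a[slow] dup, fast++
slow=7 fast=14: a[fast]=14≠a[slow]=13 write a[8]=14, slow++,fast++
slow=8 fast=15: a[fast]=14=a[slow] dup, fast++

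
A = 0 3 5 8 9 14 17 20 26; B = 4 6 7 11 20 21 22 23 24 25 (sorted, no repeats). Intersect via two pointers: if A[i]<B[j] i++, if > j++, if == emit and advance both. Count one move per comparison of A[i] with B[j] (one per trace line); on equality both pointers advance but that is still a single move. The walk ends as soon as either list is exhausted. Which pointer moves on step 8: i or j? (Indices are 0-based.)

i

i=0 j=0: 0<4, i++
i=1 j=0: 3<4, i++
i=2 j=0: 5>4, j++
i=2 j=1: 5<6, i++
i=3 j=1: 8>6, j++
i=3 j=2: 8>7, j++
i=3 j=3: 8<11, i++
i=4 j=3: 9<11, i++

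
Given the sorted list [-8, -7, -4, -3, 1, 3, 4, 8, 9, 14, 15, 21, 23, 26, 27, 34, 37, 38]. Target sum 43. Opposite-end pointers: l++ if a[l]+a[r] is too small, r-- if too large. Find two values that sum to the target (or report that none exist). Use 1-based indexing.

(9, 34)

l=1 r=18: -8+38=30 <43, l++
l=2 r=18: -7+38=31 <43, l++
l=3 r=18: -4+38=34 <43, l++
l=4 r=18: -3+38=35 <43, l++
l=5 r=18: 1+38=39 <43, l++
l=6 r=18: 3+38=41 <43, l++
l=7 r=18: 4+38=42 <43, l++
l=8 r=18: 8+38=46 >43, r--
l=8 r=17: 8+37=45 >43, r--
l=8 r=16: 8+34=42 <43, l++
l=9 r=16: 9+34=43, found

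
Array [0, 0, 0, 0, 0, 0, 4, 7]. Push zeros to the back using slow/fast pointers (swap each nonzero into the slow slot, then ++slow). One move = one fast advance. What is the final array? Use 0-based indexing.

slow=0 fast=0: a[fast]=0, fast++
slow=0 fast=1: a[fast]=0, fast++
slow=0 fast=2: a[fast]=0, fast++
slow=0 fast=3: a[fast]=0, fast++
slow=0 fast=4: a[fast]=0, fast++
slow=0 fast=5: a[fast]=0, fast++
slow=0 fast=6: a[fast]=4≠0 swap→a[0]=4, slow++,fast++
slow=1 fast=7: a[fast]=7≠0 swap→a[1]=7, slow++,fast++

[4, 7, 0, 0, 0, 0, 0, 0]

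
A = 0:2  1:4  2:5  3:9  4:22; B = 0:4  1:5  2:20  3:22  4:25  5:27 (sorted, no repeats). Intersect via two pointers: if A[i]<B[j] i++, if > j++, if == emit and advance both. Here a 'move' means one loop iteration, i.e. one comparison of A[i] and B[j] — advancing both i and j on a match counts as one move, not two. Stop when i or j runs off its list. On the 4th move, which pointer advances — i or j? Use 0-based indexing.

i

i=0 j=0: 2<4, i++
i=1 j=0: 4==4 emit, i++,j++
i=2 j=1: 5==5 emit, i++,j++
i=3 j=2: 9<20, i++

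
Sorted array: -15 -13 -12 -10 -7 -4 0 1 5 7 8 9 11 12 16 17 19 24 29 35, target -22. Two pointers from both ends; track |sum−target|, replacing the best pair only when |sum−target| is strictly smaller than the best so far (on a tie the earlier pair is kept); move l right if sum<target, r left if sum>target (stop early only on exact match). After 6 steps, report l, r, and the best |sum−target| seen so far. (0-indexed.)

l=0 r=19: -15+35=20 d=42 *, r--
l=0 r=18: -15+29=14 d=36 *, r--
l=0 r=17: -15+24=9 d=31 *, r--
l=0 r=16: -15+19=4 d=26 *, r--
l=0 r=15: -15+17=2 d=24 *, r--
l=0 r=14: -15+16=1 d=23 *, r--

l=0, r=13, best |Δ|=23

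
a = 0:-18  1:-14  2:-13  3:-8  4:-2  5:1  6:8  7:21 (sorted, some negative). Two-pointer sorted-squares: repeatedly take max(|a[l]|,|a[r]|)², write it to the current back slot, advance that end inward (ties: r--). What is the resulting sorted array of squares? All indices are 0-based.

[1, 4, 64, 64, 169, 196, 324, 441]

l=0 r=7: |-18|<=|21| out[7]=441, r--
l=0 r=6: |-18|>|8| out[6]=324, l++
l=1 r=6: |-14|>|8| out[5]=196, l++
l=2 r=6: |-13|>|8| out[4]=169, l++
l=3 r=6: |-8|<=|8| out[3]=64, r--
l=3 r=5: |-8|>|1| out[2]=64, l++
l=4 r=5: |-2|>|1| out[1]=4, l++
l=5 r=5: |1|<=|1| out[0]=1, r--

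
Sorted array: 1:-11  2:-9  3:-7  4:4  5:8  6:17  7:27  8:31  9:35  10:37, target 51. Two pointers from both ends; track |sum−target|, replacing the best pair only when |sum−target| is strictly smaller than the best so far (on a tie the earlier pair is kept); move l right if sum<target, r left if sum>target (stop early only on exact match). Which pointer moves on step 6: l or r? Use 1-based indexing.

r

l=1 r=10: -11+37=26 d=25 *, l++
l=2 r=10: -9+37=28 d=23 *, l++
l=3 r=10: -7+37=30 d=21 *, l++
l=4 r=10: 4+37=41 d=10 *, l++
l=5 r=10: 8+37=45 d=6 *, l++
l=6 r=10: 17+37=54 d=3 *, r--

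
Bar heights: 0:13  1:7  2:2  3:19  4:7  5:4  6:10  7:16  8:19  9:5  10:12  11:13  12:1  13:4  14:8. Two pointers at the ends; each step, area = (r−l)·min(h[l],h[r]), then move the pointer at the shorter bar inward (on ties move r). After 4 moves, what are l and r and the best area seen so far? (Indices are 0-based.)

l=0, r=10, best area=143

l=0 r=14: min(13,8)*14=112 best=112 *, r--
l=0 r=13: min(13,4)*13=52 best=112, r--
l=0 r=12: min(13,1)*12=12 best=112, r--
l=0 r=11: min(13,13)*11=143 best=143 *, r--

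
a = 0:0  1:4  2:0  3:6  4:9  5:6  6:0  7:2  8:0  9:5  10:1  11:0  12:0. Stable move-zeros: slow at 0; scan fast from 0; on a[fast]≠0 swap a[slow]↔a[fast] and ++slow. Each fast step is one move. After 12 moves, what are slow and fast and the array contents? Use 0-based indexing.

slow=7, fast=12, a=[4, 6, 9, 6, 2, 5, 1, 0, 0, 0, 0, 0, 0]

(s=0,f=0) a[fast]=0 → fast++
(s=0,f=1) a[fast]=4≠0 swap→a[0]=4 → slow++,fast++
(s=1,f=2) a[fast]=0 → fast++
(s=1,f=3) a[fast]=6≠0 swap→a[1]=6 → slow++,fast++
(s=2,f=4) a[fast]=9≠0 swap→a[2]=9 → slow++,fast++
(s=3,f=5) a[fast]=6≠0 swap→a[3]=6 → slow++,fast++
(s=4,f=6) a[fast]=0 → fast++
(s=4,f=7) a[fast]=2≠0 swap→a[4]=2 → slow++,fast++
(s=5,f=8) a[fast]=0 → fast++
(s=5,f=9) a[fast]=5≠0 swap→a[5]=5 → slow++,fast++
(s=6,f=10) a[fast]=1≠0 swap→a[6]=1 → slow++,fast++
(s=7,f=11) a[fast]=0 → fast++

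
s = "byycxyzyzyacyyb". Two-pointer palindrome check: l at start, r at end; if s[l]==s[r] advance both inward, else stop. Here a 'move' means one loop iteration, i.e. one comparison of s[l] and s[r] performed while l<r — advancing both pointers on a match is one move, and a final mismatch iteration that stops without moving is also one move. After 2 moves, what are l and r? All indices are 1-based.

l=3, r=13

l=1 r=15: 'b'=='b', l++,r--
l=2 r=14: 'y'=='y', l++,r--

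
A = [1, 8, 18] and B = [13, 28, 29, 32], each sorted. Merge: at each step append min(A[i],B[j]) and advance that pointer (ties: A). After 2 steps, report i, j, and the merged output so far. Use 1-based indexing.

[i=1,j=1] A[i]=1<=B[j]=13 take 1 → i++
[i=2,j=1] A[i]=8<=B[j]=13 take 8 → i++

i=3, j=1, merged so far=[1, 8]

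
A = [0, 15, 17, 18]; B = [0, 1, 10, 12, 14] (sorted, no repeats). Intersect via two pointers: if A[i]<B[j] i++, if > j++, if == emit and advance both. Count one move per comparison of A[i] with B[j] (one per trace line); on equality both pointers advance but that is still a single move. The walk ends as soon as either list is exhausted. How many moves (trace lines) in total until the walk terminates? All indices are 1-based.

i=1 j=1: 0==0 emit, i++,j++
i=2 j=2: 15>1, j++
i=2 j=3: 15>10, j++
i=2 j=4: 15>12, j++
i=2 j=5: 15>14, j++

5 moves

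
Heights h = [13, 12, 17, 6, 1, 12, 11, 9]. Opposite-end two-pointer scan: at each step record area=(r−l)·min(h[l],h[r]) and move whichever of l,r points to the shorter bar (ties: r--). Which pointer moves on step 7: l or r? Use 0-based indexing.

l

[0,7] min(13,9)*7=63 best=63 * → r--
[0,6] min(13,11)*6=66 best=66 * → r--
[0,5] min(13,12)*5=60 best=66 → r--
[0,4] min(13,1)*4=4 best=66 → r--
[0,3] min(13,6)*3=18 best=66 → r--
[0,2] min(13,17)*2=26 best=66 → l++
[1,2] min(12,17)*1=12 best=66 → l++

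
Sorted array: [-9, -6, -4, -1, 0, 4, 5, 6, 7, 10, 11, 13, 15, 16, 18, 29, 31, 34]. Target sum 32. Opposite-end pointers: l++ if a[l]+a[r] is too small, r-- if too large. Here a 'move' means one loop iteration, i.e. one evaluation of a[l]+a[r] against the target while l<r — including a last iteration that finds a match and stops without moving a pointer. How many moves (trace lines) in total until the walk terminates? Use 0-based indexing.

17 moves

[0,17] -9+34=25 <32 → l++
[1,17] -6+34=28 <32 → l++
[2,17] -4+34=30 <32 → l++
[3,17] -1+34=33 >32 → r--
[3,16] -1+31=30 <32 → l++
[4,16] 0+31=31 <32 → l++
[5,16] 4+31=35 >32 → r--
[5,15] 4+29=33 >32 → r--
[5,14] 4+18=22 <32 → l++
[6,14] 5+18=23 <32 → l++
[7,14] 6+18=24 <32 → l++
[8,14] 7+18=25 <32 → l++
[9,14] 10+18=28 <32 → l++
[10,14] 11+18=29 <32 → l++
[11,14] 13+18=31 <32 → l++
[12,14] 15+18=33 >32 → r--
[12,13] 15+16=31 <32 → l++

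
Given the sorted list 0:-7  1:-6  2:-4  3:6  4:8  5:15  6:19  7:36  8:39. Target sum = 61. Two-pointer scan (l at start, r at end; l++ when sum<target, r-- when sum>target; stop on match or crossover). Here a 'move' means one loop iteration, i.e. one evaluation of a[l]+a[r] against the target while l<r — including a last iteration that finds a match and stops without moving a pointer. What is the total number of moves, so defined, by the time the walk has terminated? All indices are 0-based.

8 moves

[0,8] -7+39=32 <61 → l++
[1,8] -6+39=33 <61 → l++
[2,8] -4+39=35 <61 → l++
[3,8] 6+39=45 <61 → l++
[4,8] 8+39=47 <61 → l++
[5,8] 15+39=54 <61 → l++
[6,8] 19+39=58 <61 → l++
[7,8] 36+39=75 >61 → r--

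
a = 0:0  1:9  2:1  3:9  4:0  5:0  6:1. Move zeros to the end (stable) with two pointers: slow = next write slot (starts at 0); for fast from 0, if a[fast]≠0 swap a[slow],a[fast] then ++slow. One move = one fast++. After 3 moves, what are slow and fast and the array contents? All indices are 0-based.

(s=0,f=0) a[fast]=0 → fast++
(s=0,f=1) a[fast]=9≠0 swap→a[0]=9 → slow++,fast++
(s=1,f=2) a[fast]=1≠0 swap→a[1]=1 → slow++,fast++

slow=2, fast=3, a=[9, 1, 0, 9, 0, 0, 1]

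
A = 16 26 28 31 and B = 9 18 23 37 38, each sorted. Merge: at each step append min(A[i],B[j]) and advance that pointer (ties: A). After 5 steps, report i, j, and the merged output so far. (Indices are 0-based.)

i=0 j=0: A[i]=16>B[j]=9 take 9, j++
i=0 j=1: A[i]=16<=B[j]=18 take 16, i++
i=1 j=1: A[i]=26>B[j]=18 take 18, j++
i=1 j=2: A[i]=26>B[j]=23 take 23, j++
i=1 j=3: A[i]=26<=B[j]=37 take 26, i++

i=2, j=3, merged so far=[9, 16, 18, 23, 26]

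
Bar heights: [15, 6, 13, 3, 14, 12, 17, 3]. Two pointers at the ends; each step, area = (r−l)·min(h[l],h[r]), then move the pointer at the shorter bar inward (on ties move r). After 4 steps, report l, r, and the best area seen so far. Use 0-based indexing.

l=3, r=6, best area=90

l=0 r=7: min(15,3)*7=21 best=21 *, r--
l=0 r=6: min(15,17)*6=90 best=90 *, l++
l=1 r=6: min(6,17)*5=30 best=90, l++
l=2 r=6: min(13,17)*4=52 best=90, l++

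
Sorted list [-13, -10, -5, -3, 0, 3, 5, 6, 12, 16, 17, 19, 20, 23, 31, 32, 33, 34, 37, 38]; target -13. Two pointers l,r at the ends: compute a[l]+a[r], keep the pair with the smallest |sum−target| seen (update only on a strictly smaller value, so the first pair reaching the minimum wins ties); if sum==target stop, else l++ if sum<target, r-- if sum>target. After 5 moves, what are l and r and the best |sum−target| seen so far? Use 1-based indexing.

l=1 r=20: -13+38=25 d=38 *, r--
l=1 r=19: -13+37=24 d=37 *, r--
l=1 r=18: -13+34=21 d=34 *, r--
l=1 r=17: -13+33=20 d=33 *, r--
l=1 r=16: -13+32=19 d=32 *, r--

l=1, r=15, best |Δ|=32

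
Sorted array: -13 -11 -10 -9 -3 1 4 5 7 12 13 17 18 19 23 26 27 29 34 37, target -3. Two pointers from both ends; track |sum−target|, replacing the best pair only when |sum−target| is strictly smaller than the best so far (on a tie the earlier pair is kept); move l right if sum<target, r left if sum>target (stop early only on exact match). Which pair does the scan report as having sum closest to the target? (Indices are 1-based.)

l=1 r=20: -13+37=24 d=27 *, r--
l=1 r=19: -13+34=21 d=24 *, r--
l=1 r=18: -13+29=16 d=19 *, r--
l=1 r=17: -13+27=14 d=17 *, r--
l=1 r=16: -13+26=13 d=16 *, r--
l=1 r=15: -13+23=10 d=13 *, r--
l=1 r=14: -13+19=6 d=9 *, r--
l=1 r=13: -13+18=5 d=8 *, r--
l=1 r=12: -13+17=4 d=7 *, r--
l=1 r=11: -13+13=0 d=3 *, r--
l=1 r=10: -13+12=-1 d=2 *, r--
l=1 r=9: -13+7=-6 d=3, l++
l=2 r=9: -11+7=-4 d=1 *, l++
l=3 r=9: -10+7=-3 d=0 *, stop

pair (-10, 7) with sum -3 (|Δ|=0)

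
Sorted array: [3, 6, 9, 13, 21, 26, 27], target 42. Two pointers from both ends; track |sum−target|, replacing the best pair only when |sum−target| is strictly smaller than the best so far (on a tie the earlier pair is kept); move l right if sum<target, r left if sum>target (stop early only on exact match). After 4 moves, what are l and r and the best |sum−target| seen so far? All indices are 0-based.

[0,6] 3+27=30 d=12 * → l++
[1,6] 6+27=33 d=9 * → l++
[2,6] 9+27=36 d=6 * → l++
[3,6] 13+27=40 d=2 * → l++

l=4, r=6, best |Δ|=2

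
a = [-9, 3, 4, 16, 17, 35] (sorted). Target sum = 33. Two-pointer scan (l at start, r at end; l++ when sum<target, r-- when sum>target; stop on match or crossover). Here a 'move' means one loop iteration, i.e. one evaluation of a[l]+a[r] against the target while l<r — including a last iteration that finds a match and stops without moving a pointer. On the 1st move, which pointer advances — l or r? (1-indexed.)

l

[1,6] -9+35=26 <33 → l++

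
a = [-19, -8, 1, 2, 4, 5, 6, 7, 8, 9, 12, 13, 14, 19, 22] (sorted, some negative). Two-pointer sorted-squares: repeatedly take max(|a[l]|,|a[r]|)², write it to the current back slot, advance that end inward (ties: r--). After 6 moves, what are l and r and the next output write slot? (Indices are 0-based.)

l=1, r=9, next write slot=8

l=0 r=14: |-19|<=|22| out[14]=484, r--
l=0 r=13: |-19|<=|19| out[13]=361, r--
l=0 r=12: |-19|>|14| out[12]=361, l++
l=1 r=12: |-8|<=|14| out[11]=196, r--
l=1 r=11: |-8|<=|13| out[10]=169, r--
l=1 r=10: |-8|<=|12| out[9]=144, r--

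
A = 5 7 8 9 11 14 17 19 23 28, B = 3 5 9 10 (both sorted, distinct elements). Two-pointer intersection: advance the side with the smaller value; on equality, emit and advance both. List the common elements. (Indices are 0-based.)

intersection = [5, 9]

i=0 j=0: 5>3, j++
i=0 j=1: 5==5 emit, i++,j++
i=1 j=2: 7<9, i++
i=2 j=2: 8<9, i++
i=3 j=2: 9==9 emit, i++,j++
i=4 j=3: 11>10, j++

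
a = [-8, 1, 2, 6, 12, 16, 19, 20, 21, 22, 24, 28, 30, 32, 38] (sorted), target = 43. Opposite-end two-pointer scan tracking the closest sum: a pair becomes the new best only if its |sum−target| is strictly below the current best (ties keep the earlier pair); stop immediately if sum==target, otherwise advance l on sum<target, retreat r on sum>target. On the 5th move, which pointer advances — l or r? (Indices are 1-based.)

l

l=1 r=15: -8+38=30 d=13 *, l++
l=2 r=15: 1+38=39 d=4 *, l++
l=3 r=15: 2+38=40 d=3 *, l++
l=4 r=15: 6+38=44 d=1 *, r--
l=4 r=14: 6+32=38 d=5, l++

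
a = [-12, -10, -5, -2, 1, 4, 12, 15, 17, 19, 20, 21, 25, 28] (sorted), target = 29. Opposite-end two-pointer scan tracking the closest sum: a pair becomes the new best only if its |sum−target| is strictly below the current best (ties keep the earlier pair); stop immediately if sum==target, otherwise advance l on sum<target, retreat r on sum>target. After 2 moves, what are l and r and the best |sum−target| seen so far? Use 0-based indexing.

l=2, r=13, best |Δ|=11

l=0 r=13: -12+28=16 d=13 *, l++
l=1 r=13: -10+28=18 d=11 *, l++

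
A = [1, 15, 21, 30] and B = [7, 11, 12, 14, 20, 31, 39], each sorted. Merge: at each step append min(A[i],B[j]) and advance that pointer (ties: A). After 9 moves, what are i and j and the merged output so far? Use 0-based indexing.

i=0 j=0: A[i]=1<=B[j]=7 take 1, i++
i=1 j=0: A[i]=15>B[j]=7 take 7, j++
i=1 j=1: A[i]=15>B[j]=11 take 11, j++
i=1 j=2: A[i]=15>B[j]=12 take 12, j++
i=1 j=3: A[i]=15>B[j]=14 take 14, j++
i=1 j=4: A[i]=15<=B[j]=20 take 15, i++
i=2 j=4: A[i]=21>B[j]=20 take 20, j++
i=2 j=5: A[i]=21<=B[j]=31 take 21, i++
i=3 j=5: A[i]=30<=B[j]=31 take 30, i++

i=4, j=5, merged so far=[1, 7, 11, 12, 14, 15, 20, 21, 30]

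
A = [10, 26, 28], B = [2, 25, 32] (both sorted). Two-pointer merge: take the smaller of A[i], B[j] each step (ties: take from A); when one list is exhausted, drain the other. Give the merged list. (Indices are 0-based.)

[2, 10, 25, 26, 28, 32]

i=0 j=0: A[i]=10>B[j]=2 take 2, j++
i=0 j=1: A[i]=10<=B[j]=25 take 10, i++
i=1 j=1: A[i]=26>B[j]=25 take 25, j++
i=1 j=2: A[i]=26<=B[j]=32 take 26, i++
i=2 j=2: A[i]=28<=B[j]=32 take 28, i++
i=3 j=2: A done, take B[j]=32, j++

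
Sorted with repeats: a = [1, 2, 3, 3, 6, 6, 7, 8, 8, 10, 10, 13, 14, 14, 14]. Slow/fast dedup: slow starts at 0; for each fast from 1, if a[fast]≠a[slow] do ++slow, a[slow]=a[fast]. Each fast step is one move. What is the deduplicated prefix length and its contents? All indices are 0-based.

length 9; prefix = [1, 2, 3, 6, 7, 8, 10, 13, 14]

(s=0,f=1) a[fast]=2≠a[slow]=1 write a[1]=2 → slow++,fast++
(s=1,f=2) a[fast]=3≠a[slow]=2 write a[2]=3 → slow++,fast++
(s=2,f=3) a[fast]=3=a[slow] dup → fast++
(s=2,f=4) a[fast]=6≠a[slow]=3 write a[3]=6 → slow++,fast++
(s=3,f=5) a[fast]=6=a[slow] dup → fast++
(s=3,f=6) a[fast]=7≠a[slow]=6 write a[4]=7 → slow++,fast++
(s=4,f=7) a[fast]=8≠a[slow]=7 write a[5]=8 → slow++,fast++
(s=5,f=8) a[fast]=8=a[slow] dup → fast++
(s=5,f=9) a[fast]=10≠a[slow]=8 write a[6]=10 → slow++,fast++
(s=6,f=10) a[fast]=10=a[slow] dup → fast++
(s=6,f=11) a[fast]=13≠a[slow]=10 write a[7]=13 → slow++,fast++
(s=7,f=12) a[fast]=14≠a[slow]=13 write a[8]=14 → slow++,fast++
(s=8,f=13) a[fast]=14=a[slow] dup → fast++
(s=8,f=14) a[fast]=14=a[slow] dup → fast++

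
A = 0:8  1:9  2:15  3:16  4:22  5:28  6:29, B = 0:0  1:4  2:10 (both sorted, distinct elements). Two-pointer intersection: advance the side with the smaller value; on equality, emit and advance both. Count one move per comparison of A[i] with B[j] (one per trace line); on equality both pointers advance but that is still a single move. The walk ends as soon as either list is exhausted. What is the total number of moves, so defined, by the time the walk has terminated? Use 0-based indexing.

5 moves

[i=0,j=0] 8>0 → j++
[i=0,j=1] 8>4 → j++
[i=0,j=2] 8<10 → i++
[i=1,j=2] 9<10 → i++
[i=2,j=2] 15>10 → j++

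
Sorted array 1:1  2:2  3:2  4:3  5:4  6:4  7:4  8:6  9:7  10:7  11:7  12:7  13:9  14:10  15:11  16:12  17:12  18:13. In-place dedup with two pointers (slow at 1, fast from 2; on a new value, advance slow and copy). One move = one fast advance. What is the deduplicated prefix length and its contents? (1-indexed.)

length 11; prefix = [1, 2, 3, 4, 6, 7, 9, 10, 11, 12, 13]

(s=1,f=2) a[fast]=2≠a[slow]=1 write a[2]=2 → slow++,fast++
(s=2,f=3) a[fast]=2=a[slow] dup → fast++
(s=2,f=4) a[fast]=3≠a[slow]=2 write a[3]=3 → slow++,fast++
(s=3,f=5) a[fast]=4≠a[slow]=3 write a[4]=4 → slow++,fast++
(s=4,f=6) a[fast]=4=a[slow] dup → fast++
(s=4,f=7) a[fast]=4=a[slow] dup → fast++
(s=4,f=8) a[fast]=6≠a[slow]=4 write a[5]=6 → slow++,fast++
(s=5,f=9) a[fast]=7≠a[slow]=6 write a[6]=7 → slow++,fast++
(s=6,f=10) a[fast]=7=a[slow] dup → fast++
(s=6,f=11) a[fast]=7=a[slow] dup → fast++
(s=6,f=12) a[fast]=7=a[slow] dup → fast++
(s=6,f=13) a[fast]=9≠a[slow]=7 write a[7]=9 → slow++,fast++
(s=7,f=14) a[fast]=10≠a[slow]=9 write a[8]=10 → slow++,fast++
(s=8,f=15) a[fast]=11≠a[slow]=10 write a[9]=11 → slow++,fast++
(s=9,f=16) a[fast]=12≠a[slow]=11 write a[10]=12 → slow++,fast++
(s=10,f=17) a[fast]=12=a[slow] dup → fast++
(s=10,f=18) a[fast]=13≠a[slow]=12 write a[11]=13 → slow++,fast++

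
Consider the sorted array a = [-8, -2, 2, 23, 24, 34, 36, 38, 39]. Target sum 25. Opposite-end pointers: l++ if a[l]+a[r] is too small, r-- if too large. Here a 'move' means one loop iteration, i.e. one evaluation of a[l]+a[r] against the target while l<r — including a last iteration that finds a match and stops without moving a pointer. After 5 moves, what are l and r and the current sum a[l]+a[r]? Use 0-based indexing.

l=1, r=4, sum=22

l=0 r=8: -8+39=31 >25, r--
l=0 r=7: -8+38=30 >25, r--
l=0 r=6: -8+36=28 >25, r--
l=0 r=5: -8+34=26 >25, r--
l=0 r=4: -8+24=16 <25, l++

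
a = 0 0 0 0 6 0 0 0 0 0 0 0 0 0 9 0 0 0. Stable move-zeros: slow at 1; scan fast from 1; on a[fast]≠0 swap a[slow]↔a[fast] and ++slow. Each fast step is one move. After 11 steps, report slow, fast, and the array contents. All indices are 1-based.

slow=2, fast=12, a=[6, 0, 0, 0, 0, 0, 0, 0, 0, 0, 0, 0, 0, 0, 9, 0, 0, 0]

slow=1 fast=1: a[fast]=0, fast++
slow=1 fast=2: a[fast]=0, fast++
slow=1 fast=3: a[fast]=0, fast++
slow=1 fast=4: a[fast]=0, fast++
slow=1 fast=5: a[fast]=6≠0 swap→a[1]=6, slow++,fast++
slow=2 fast=6: a[fast]=0, fast++
slow=2 fast=7: a[fast]=0, fast++
slow=2 fast=8: a[fast]=0, fast++
slow=2 fast=9: a[fast]=0, fast++
slow=2 fast=10: a[fast]=0, fast++
slow=2 fast=11: a[fast]=0, fast++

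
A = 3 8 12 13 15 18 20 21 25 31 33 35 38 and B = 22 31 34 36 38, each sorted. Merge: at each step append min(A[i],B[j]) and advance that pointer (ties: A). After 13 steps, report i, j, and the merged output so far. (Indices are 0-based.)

i=11, j=2, merged so far=[3, 8, 12, 13, 15, 18, 20, 21, 22, 25, 31, 31, 33]

i=0 j=0: A[i]=3<=B[j]=22 take 3, i++
i=1 j=0: A[i]=8<=B[j]=22 take 8, i++
i=2 j=0: A[i]=12<=B[j]=22 take 12, i++
i=3 j=0: A[i]=13<=B[j]=22 take 13, i++
i=4 j=0: A[i]=15<=B[j]=22 take 15, i++
i=5 j=0: A[i]=18<=B[j]=22 take 18, i++
i=6 j=0: A[i]=20<=B[j]=22 take 20, i++
i=7 j=0: A[i]=21<=B[j]=22 take 21, i++
i=8 j=0: A[i]=25>B[j]=22 take 22, j++
i=8 j=1: A[i]=25<=B[j]=31 take 25, i++
i=9 j=1: A[i]=31<=B[j]=31 take 31, i++
i=10 j=1: A[i]=33>B[j]=31 take 31, j++
i=10 j=2: A[i]=33<=B[j]=34 take 33, i++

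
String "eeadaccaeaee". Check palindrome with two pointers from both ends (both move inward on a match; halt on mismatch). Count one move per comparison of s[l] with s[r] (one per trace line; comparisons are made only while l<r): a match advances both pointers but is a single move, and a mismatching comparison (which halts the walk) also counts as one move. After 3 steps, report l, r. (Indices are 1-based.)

l=4, r=9

[1,12] 'e'=='e' → l++,r--
[2,11] 'e'=='e' → l++,r--
[3,10] 'a'=='a' → l++,r--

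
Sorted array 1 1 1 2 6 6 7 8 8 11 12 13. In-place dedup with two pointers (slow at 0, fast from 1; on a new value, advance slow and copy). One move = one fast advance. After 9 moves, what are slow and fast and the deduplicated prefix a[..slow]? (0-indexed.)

slow=0 fast=1: a[fast]=1=a[slow] dup, fast++
slow=0 fast=2: a[fast]=1=a[slow] dup, fast++
slow=0 fast=3: a[fast]=2≠a[slow]=1 write a[1]=2, slow++,fast++
slow=1 fast=4: a[fast]=6≠a[slow]=2 write a[2]=6, slow++,fast++
slow=2 fast=5: a[fast]=6=a[slow] dup, fast++
slow=2 fast=6: a[fast]=7≠a[slow]=6 write a[3]=7, slow++,fast++
slow=3 fast=7: a[fast]=8≠a[slow]=7 write a[4]=8, slow++,fast++
slow=4 fast=8: a[fast]=8=a[slow] dup, fast++
slow=4 fast=9: a[fast]=11≠a[slow]=8 write a[5]=11, slow++,fast++

slow=5, fast=10, prefix=[1, 2, 6, 7, 8, 11]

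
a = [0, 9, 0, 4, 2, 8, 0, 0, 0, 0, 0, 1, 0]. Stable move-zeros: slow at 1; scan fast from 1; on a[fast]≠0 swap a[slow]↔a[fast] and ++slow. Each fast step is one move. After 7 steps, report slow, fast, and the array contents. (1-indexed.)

slow=5, fast=8, a=[9, 4, 2, 8, 0, 0, 0, 0, 0, 0, 0, 1, 0]

(s=1,f=1) a[fast]=0 → fast++
(s=1,f=2) a[fast]=9≠0 swap→a[1]=9 → slow++,fast++
(s=2,f=3) a[fast]=0 → fast++
(s=2,f=4) a[fast]=4≠0 swap→a[2]=4 → slow++,fast++
(s=3,f=5) a[fast]=2≠0 swap→a[3]=2 → slow++,fast++
(s=4,f=6) a[fast]=8≠0 swap→a[4]=8 → slow++,fast++
(s=5,f=7) a[fast]=0 → fast++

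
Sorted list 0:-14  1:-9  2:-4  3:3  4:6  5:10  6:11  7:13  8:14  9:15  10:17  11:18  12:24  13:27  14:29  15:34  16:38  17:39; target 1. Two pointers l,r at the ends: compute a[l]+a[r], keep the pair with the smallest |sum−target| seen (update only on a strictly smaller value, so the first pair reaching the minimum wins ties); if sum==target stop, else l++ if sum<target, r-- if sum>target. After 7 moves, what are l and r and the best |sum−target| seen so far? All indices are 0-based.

l=0, r=10, best |Δ|=3

[0,17] -14+39=25 d=24 * → r--
[0,16] -14+38=24 d=23 * → r--
[0,15] -14+34=20 d=19 * → r--
[0,14] -14+29=15 d=14 * → r--
[0,13] -14+27=13 d=12 * → r--
[0,12] -14+24=10 d=9 * → r--
[0,11] -14+18=4 d=3 * → r--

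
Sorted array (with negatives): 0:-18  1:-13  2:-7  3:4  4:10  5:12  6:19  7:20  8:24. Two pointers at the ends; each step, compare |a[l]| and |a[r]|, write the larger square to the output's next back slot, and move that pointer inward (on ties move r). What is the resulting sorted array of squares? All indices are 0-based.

[16, 49, 100, 144, 169, 324, 361, 400, 576]

[0,8] |-18|<=|24| out[8]=576 → r--
[0,7] |-18|<=|20| out[7]=400 → r--
[0,6] |-18|<=|19| out[6]=361 → r--
[0,5] |-18|>|12| out[5]=324 → l++
[1,5] |-13|>|12| out[4]=169 → l++
[2,5] |-7|<=|12| out[3]=144 → r--
[2,4] |-7|<=|10| out[2]=100 → r--
[2,3] |-7|>|4| out[1]=49 → l++
[3,3] |4|<=|4| out[0]=16 → r--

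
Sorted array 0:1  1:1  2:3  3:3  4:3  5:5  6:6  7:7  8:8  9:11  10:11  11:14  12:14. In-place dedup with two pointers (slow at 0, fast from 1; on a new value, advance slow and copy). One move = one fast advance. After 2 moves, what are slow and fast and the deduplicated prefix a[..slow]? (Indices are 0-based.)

slow=1, fast=3, prefix=[1, 3]

slow=0 fast=1: a[fast]=1=a[slow] dup, fast++
slow=0 fast=2: a[fast]=3≠a[slow]=1 write a[1]=3, slow++,fast++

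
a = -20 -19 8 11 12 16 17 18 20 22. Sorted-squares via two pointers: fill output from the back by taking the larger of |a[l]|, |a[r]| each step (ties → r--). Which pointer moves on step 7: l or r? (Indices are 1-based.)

r

l=1 r=10: |-20|<=|22| out[10]=484, r--
l=1 r=9: |-20|<=|20| out[9]=400, r--
l=1 r=8: |-20|>|18| out[8]=400, l++
l=2 r=8: |-19|>|18| out[7]=361, l++
l=3 r=8: |8|<=|18| out[6]=324, r--
l=3 r=7: |8|<=|17| out[5]=289, r--
l=3 r=6: |8|<=|16| out[4]=256, r--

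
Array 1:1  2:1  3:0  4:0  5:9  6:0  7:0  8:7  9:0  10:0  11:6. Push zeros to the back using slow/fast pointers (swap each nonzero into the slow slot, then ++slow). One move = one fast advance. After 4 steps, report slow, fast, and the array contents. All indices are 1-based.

slow=1 fast=1: a[fast]=1≠0 swap→a[1]=1, slow++,fast++
slow=2 fast=2: a[fast]=1≠0 swap→a[2]=1, slow++,fast++
slow=3 fast=3: a[fast]=0, fast++
slow=3 fast=4: a[fast]=0, fast++

slow=3, fast=5, a=[1, 1, 0, 0, 9, 0, 0, 7, 0, 0, 6]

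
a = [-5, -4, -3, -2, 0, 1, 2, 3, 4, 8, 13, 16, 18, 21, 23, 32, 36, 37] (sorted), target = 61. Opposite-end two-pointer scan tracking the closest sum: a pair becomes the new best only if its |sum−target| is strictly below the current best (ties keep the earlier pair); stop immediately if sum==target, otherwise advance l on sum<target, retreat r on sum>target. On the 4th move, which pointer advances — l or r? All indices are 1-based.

l

l=1 r=18: -5+37=32 d=29 *, l++
l=2 r=18: -4+37=33 d=28 *, l++
l=3 r=18: -3+37=34 d=27 *, l++
l=4 r=18: -2+37=35 d=26 *, l++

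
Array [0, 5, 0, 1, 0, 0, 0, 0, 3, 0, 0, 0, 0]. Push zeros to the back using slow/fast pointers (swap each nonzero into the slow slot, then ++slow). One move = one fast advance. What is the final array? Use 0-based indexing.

slow=0 fast=0: a[fast]=0, fast++
slow=0 fast=1: a[fast]=5≠0 swap→a[0]=5, slow++,fast++
slow=1 fast=2: a[fast]=0, fast++
slow=1 fast=3: a[fast]=1≠0 swap→a[1]=1, slow++,fast++
slow=2 fast=4: a[fast]=0, fast++
slow=2 fast=5: a[fast]=0, fast++
slow=2 fast=6: a[fast]=0, fast++
slow=2 fast=7: a[fast]=0, fast++
slow=2 fast=8: a[fast]=3≠0 swap→a[2]=3, slow++,fast++
slow=3 fast=9: a[fast]=0, fast++
slow=3 fast=10: a[fast]=0, fast++
slow=3 fast=11: a[fast]=0, fast++
slow=3 fast=12: a[fast]=0, fast++

[5, 1, 3, 0, 0, 0, 0, 0, 0, 0, 0, 0, 0]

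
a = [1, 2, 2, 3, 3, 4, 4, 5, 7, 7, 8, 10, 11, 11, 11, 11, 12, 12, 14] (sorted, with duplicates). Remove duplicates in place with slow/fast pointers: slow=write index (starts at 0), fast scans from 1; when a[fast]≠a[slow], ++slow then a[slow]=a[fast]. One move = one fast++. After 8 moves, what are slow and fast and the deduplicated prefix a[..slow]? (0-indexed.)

slow=0 fast=1: a[fast]=2≠a[slow]=1 write a[1]=2, slow++,fast++
slow=1 fast=2: a[fast]=2=a[slow] dup, fast++
slow=1 fast=3: a[fast]=3≠a[slow]=2 write a[2]=3, slow++,fast++
slow=2 fast=4: a[fast]=3=a[slow] dup, fast++
slow=2 fast=5: a[fast]=4≠a[slow]=3 write a[3]=4, slow++,fast++
slow=3 fast=6: a[fast]=4=a[slow] dup, fast++
slow=3 fast=7: a[fast]=5≠a[slow]=4 write a[4]=5, slow++,fast++
slow=4 fast=8: a[fast]=7≠a[slow]=5 write a[5]=7, slow++,fast++

slow=5, fast=9, prefix=[1, 2, 3, 4, 5, 7]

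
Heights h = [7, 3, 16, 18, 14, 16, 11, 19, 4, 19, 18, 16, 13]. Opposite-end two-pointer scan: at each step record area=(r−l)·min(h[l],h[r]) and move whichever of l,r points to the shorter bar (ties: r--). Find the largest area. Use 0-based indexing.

[0,12] min(7,13)*12=84 best=84 * → l++
[1,12] min(3,13)*11=33 best=84 → l++
[2,12] min(16,13)*10=130 best=130 * → r--
[2,11] min(16,16)*9=144 best=144 * → r--
[2,10] min(16,18)*8=128 best=144 → l++
[3,10] min(18,18)*7=126 best=144 → r--
[3,9] min(18,19)*6=108 best=144 → l++
[4,9] min(14,19)*5=70 best=144 → l++
[5,9] min(16,19)*4=64 best=144 → l++
[6,9] min(11,19)*3=33 best=144 → l++
[7,9] min(19,19)*2=38 best=144 → r--
[7,8] min(19,4)*1=4 best=144 → r--

max area = 144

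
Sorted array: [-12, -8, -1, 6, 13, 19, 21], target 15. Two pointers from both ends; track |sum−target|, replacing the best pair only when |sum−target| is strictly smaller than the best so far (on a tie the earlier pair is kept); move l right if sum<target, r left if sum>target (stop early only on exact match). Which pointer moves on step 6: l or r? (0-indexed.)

l=0 r=6: -12+21=9 d=6 *, l++
l=1 r=6: -8+21=13 d=2 *, l++
l=2 r=6: -1+21=20 d=5, r--
l=2 r=5: -1+19=18 d=3, r--
l=2 r=4: -1+13=12 d=3, l++
l=3 r=4: 6+13=19 d=4, r--

r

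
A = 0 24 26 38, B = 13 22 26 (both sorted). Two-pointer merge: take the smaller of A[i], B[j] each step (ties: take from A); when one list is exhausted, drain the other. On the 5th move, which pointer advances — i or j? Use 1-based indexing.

i

i=1 j=1: A[i]=0<=B[j]=13 take 0, i++
i=2 j=1: A[i]=24>B[j]=13 take 13, j++
i=2 j=2: A[i]=24>B[j]=22 take 22, j++
i=2 j=3: A[i]=24<=B[j]=26 take 24, i++
i=3 j=3: A[i]=26<=B[j]=26 take 26, i++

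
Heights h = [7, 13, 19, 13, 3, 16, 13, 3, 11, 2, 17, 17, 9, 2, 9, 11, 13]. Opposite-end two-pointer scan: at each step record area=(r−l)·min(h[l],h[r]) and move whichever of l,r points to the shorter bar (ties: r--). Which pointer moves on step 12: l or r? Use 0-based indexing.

r

l=0 r=16: min(7,13)*16=112 best=112 *, l++
l=1 r=16: min(13,13)*15=195 best=195 *, r--
l=1 r=15: min(13,11)*14=154 best=195, r--
l=1 r=14: min(13,9)*13=117 best=195, r--
l=1 r=13: min(13,2)*12=24 best=195, r--
l=1 r=12: min(13,9)*11=99 best=195, r--
l=1 r=11: min(13,17)*10=130 best=195, l++
l=2 r=11: min(19,17)*9=153 best=195, r--
l=2 r=10: min(19,17)*8=136 best=195, r--
l=2 r=9: min(19,2)*7=14 best=195, r--
l=2 r=8: min(19,11)*6=66 best=195, r--
l=2 r=7: min(19,3)*5=15 best=195, r--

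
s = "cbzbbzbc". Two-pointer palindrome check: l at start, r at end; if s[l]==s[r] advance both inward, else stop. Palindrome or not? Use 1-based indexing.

palindrome

l=1 r=8: 'c'=='c', l++,r--
l=2 r=7: 'b'=='b', l++,r--
l=3 r=6: 'z'=='z', l++,r--
l=4 r=5: 'b'=='b', l++,r--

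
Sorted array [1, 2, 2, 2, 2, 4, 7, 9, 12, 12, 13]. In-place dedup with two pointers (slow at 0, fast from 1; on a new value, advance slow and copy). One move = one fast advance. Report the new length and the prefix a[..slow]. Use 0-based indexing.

(s=0,f=1) a[fast]=2≠a[slow]=1 write a[1]=2 → slow++,fast++
(s=1,f=2) a[fast]=2=a[slow] dup → fast++
(s=1,f=3) a[fast]=2=a[slow] dup → fast++
(s=1,f=4) a[fast]=2=a[slow] dup → fast++
(s=1,f=5) a[fast]=4≠a[slow]=2 write a[2]=4 → slow++,fast++
(s=2,f=6) a[fast]=7≠a[slow]=4 write a[3]=7 → slow++,fast++
(s=3,f=7) a[fast]=9≠a[slow]=7 write a[4]=9 → slow++,fast++
(s=4,f=8) a[fast]=12≠a[slow]=9 write a[5]=12 → slow++,fast++
(s=5,f=9) a[fast]=12=a[slow] dup → fast++
(s=5,f=10) a[fast]=13≠a[slow]=12 write a[6]=13 → slow++,fast++

length 7; prefix = [1, 2, 4, 7, 9, 12, 13]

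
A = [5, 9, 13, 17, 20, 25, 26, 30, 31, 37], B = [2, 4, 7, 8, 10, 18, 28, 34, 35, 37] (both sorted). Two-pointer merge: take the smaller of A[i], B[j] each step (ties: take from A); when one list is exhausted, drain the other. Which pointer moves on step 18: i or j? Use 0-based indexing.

i=0 j=0: A[i]=5>B[j]=2 take 2, j++
i=0 j=1: A[i]=5>B[j]=4 take 4, j++
i=0 j=2: A[i]=5<=B[j]=7 take 5, i++
i=1 j=2: A[i]=9>B[j]=7 take 7, j++
i=1 j=3: A[i]=9>B[j]=8 take 8, j++
i=1 j=4: A[i]=9<=B[j]=10 take 9, i++
i=2 j=4: A[i]=13>B[j]=10 take 10, j++
i=2 j=5: A[i]=13<=B[j]=18 take 13, i++
i=3 j=5: A[i]=17<=B[j]=18 take 17, i++
i=4 j=5: A[i]=20>B[j]=18 take 18, j++
i=4 j=6: A[i]=20<=B[j]=28 take 20, i++
i=5 j=6: A[i]=25<=B[j]=28 take 25, i++
i=6 j=6: A[i]=26<=B[j]=28 take 26, i++
i=7 j=6: A[i]=30>B[j]=28 take 28, j++
i=7 j=7: A[i]=30<=B[j]=34 take 30, i++
i=8 j=7: A[i]=31<=B[j]=34 take 31, i++
i=9 j=7: A[i]=37>B[j]=34 take 34, j++
i=9 j=8: A[i]=37>B[j]=35 take 35, j++

j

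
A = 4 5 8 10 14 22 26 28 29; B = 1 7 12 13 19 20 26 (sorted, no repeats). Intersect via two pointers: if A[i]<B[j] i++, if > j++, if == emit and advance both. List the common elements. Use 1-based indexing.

intersection = [26]

i=1 j=1: 4>1, j++
i=1 j=2: 4<7, i++
i=2 j=2: 5<7, i++
i=3 j=2: 8>7, j++
i=3 j=3: 8<12, i++
i=4 j=3: 10<12, i++
i=5 j=3: 14>12, j++
i=5 j=4: 14>13, j++
i=5 j=5: 14<19, i++
i=6 j=5: 22>19, j++
i=6 j=6: 22>20, j++
i=6 j=7: 22<26, i++
i=7 j=7: 26==26 emit, i++,j++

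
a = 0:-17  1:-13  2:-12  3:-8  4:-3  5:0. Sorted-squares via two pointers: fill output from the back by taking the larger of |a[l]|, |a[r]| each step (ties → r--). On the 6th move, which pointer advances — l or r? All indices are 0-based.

l=0 r=5: |-17|>|0| out[5]=289, l++
l=1 r=5: |-13|>|0| out[4]=169, l++
l=2 r=5: |-12|>|0| out[3]=144, l++
l=3 r=5: |-8|>|0| out[2]=64, l++
l=4 r=5: |-3|>|0| out[1]=9, l++
l=5 r=5: |0|<=|0| out[0]=0, r--

r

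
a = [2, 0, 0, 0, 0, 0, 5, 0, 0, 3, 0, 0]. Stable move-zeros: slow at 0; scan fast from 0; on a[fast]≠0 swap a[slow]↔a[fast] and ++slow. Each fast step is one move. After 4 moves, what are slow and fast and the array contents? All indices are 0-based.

slow=0 fast=0: a[fast]=2≠0 swap→a[0]=2, slow++,fast++
slow=1 fast=1: a[fast]=0, fast++
slow=1 fast=2: a[fast]=0, fast++
slow=1 fast=3: a[fast]=0, fast++

slow=1, fast=4, a=[2, 0, 0, 0, 0, 0, 5, 0, 0, 3, 0, 0]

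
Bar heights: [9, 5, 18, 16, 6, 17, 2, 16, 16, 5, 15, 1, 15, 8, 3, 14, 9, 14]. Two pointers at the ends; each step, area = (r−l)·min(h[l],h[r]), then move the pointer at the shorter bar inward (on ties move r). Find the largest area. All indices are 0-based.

max area = 210

[0,17] min(9,14)*17=153 best=153 * → l++
[1,17] min(5,14)*16=80 best=153 → l++
[2,17] min(18,14)*15=210 best=210 * → r--
[2,16] min(18,9)*14=126 best=210 → r--
[2,15] min(18,14)*13=182 best=210 → r--
[2,14] min(18,3)*12=36 best=210 → r--
[2,13] min(18,8)*11=88 best=210 → r--
[2,12] min(18,15)*10=150 best=210 → r--
[2,11] min(18,1)*9=9 best=210 → r--
[2,10] min(18,15)*8=120 best=210 → r--
[2,9] min(18,5)*7=35 best=210 → r--
[2,8] min(18,16)*6=96 best=210 → r--
[2,7] min(18,16)*5=80 best=210 → r--
[2,6] min(18,2)*4=8 best=210 → r--
[2,5] min(18,17)*3=51 best=210 → r--
[2,4] min(18,6)*2=12 best=210 → r--
[2,3] min(18,16)*1=16 best=210 → r--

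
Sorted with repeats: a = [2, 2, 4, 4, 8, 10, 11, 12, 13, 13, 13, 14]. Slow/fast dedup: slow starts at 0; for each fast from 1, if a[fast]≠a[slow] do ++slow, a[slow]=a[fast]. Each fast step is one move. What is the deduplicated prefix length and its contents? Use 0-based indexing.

slow=0 fast=1: a[fast]=2=a[slow] dup, fast++
slow=0 fast=2: a[fast]=4≠a[slow]=2 write a[1]=4, slow++,fast++
slow=1 fast=3: a[fast]=4=a[slow] dup, fast++
slow=1 fast=4: a[fast]=8≠a[slow]=4 write a[2]=8, slow++,fast++
slow=2 fast=5: a[fast]=10≠a[slow]=8 write a[3]=10, slow++,fast++
slow=3 fast=6: a[fast]=11≠a[slow]=10 write a[4]=11, slow++,fast++
slow=4 fast=7: a[fast]=12≠a[slow]=11 write a[5]=12, slow++,fast++
slow=5 fast=8: a[fast]=13≠a[slow]=12 write a[6]=13, slow++,fast++
slow=6 fast=9: a[fast]=13=a[slow] dup, fast++
slow=6 fast=10: a[fast]=13=a[slow] dup, fast++
slow=6 fast=11: a[fast]=14≠a[slow]=13 write a[7]=14, slow++,fast++

length 8; prefix = [2, 4, 8, 10, 11, 12, 13, 14]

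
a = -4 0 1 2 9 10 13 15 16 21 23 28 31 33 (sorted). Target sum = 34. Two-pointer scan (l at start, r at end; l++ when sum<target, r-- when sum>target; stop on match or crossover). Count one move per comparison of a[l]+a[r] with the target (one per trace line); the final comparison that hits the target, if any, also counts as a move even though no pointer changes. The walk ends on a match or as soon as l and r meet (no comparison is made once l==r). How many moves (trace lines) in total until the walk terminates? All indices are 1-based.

[1,14] -4+33=29 <34 → l++
[2,14] 0+33=33 <34 → l++
[3,14] 1+33=34 → found

3 moves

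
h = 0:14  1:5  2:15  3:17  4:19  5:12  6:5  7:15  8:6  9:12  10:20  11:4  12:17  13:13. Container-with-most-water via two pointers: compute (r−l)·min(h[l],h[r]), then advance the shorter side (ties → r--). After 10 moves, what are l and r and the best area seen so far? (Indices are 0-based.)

l=7, r=10, best area=169

[0,13] min(14,13)*13=169 best=169 * → r--
[0,12] min(14,17)*12=168 best=169 → l++
[1,12] min(5,17)*11=55 best=169 → l++
[2,12] min(15,17)*10=150 best=169 → l++
[3,12] min(17,17)*9=153 best=169 → r--
[3,11] min(17,4)*8=32 best=169 → r--
[3,10] min(17,20)*7=119 best=169 → l++
[4,10] min(19,20)*6=114 best=169 → l++
[5,10] min(12,20)*5=60 best=169 → l++
[6,10] min(5,20)*4=20 best=169 → l++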